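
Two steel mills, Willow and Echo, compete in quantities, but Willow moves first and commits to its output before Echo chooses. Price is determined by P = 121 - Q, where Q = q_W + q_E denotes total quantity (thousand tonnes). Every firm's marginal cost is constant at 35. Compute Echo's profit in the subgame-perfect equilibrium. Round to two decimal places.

462.25

Solve by backward induction. Given q_W, the follower Echo maximises π_E = (121 - q_W - q_E)q_E - 35q_E.
Setting the follower's marginal profit to zero, 86 - q_W - 2q_E = 0, i.e. q_E = (86 - q_W)/2.
The leader anticipates this reaction. Substituting into P = 121 - Q gives P = 78 - (1/2)q_W, so π_W = (78 - (1/2)q_W)q_W - 35q_W.
Leader FOC: 43 - q_W = 0, so q_W = 43.
Then q_E = (86 - 43)/2 = 43/2.
Price P = 121 - 129/2 = 113/2.
Echo's profit: (113/2 - 35)·(43/2) = 1849/4.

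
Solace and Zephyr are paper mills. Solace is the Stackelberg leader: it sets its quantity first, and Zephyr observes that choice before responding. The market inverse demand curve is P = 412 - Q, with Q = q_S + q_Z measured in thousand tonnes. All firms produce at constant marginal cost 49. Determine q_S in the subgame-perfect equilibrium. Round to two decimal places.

The follower Zephyr best-responds to any q_S: π_Z = (412 - Q)q_Z - 49q_Z.
Setting the follower's marginal profit to zero, 363 - q_S - 2q_Z = 0, i.e. q_Z = (363 - q_S)/2.
Solace substitutes q_Z(q_S) into its own profit: π_S = q_S(412 - q_S - (363 - q_S)/2) - 49q_S = (461/2 - (1/2)q_S)q_S - 49q_S.
Maximising: ∂π_S/∂q_S = 363/2 - q_S = 0, giving q_S = 363/2.
Then q_Z = (363 - 363/2)/2 = 363/4.

181.50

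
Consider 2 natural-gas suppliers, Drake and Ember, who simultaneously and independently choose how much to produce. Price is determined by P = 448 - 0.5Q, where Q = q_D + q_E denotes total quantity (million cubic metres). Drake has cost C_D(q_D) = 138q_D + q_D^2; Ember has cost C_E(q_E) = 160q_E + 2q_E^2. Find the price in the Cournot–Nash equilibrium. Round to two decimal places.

Drake's profit: π_D = (448 - 0.5Q)q_D - (138q_D + q_D²). Setting ∂π_D/∂q_D = 0: 310 - 3q_D - (1/2)(q_E) = 0.
Ember's first-order condition: 288 - 5q_E - (1/2)(q_D) = 0.
Rearranging gives the reaction functions q_D = (310 - (1/2)q_E)/3 and q_E = (288 - (1/2)q_D)/5.
Substituting one into the other gives q_D = 95.3220 and q_E = 48.0678.
Total output Q = 143.3898, so price P = 448 - (1/2)·143.3898 = 376.3051.

376.31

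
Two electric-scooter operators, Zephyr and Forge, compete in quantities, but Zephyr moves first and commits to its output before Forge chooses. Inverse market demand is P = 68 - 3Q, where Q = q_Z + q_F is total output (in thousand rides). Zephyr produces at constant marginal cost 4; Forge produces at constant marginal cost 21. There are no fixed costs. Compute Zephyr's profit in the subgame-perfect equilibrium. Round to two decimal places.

273.38

Solve by backward induction. Given q_Z, the follower Forge maximises π_F = (68 - 3q_Z - 3q_F)q_F - 21q_F.
∂π_F/∂q_F = 47 - 3q_Z - 6q_F = 0 gives the reaction function q_F = (47 - 3q_Z)/6.
Zephyr substitutes q_F(q_Z) into its own profit: π_Z = q_Z(68 - 3q_Z - (47 - 3q_Z)/2) - 4q_Z = (89/2 - (3/2)q_Z)q_Z - 4q_Z.
Leader FOC: 81/2 - 3q_Z = 0, so q_Z = 27/2.
Then q_F = (47 - 3·(27/2))/6 = 13/12.
Price P = 68 - 3·(175/12) = 97/4.
Zephyr's profit: (97/4 - 4)·(27/2) = 273.3750.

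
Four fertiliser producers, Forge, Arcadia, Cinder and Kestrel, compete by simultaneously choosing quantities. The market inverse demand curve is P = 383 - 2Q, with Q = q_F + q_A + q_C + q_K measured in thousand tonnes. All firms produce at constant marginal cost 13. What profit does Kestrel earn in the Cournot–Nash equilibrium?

A representative firm's profit is π_i = q_i(383 - 2Q) - 13q_i.
First-order condition (treating rivals' output as given): 370 - 4q_i - 2·Σ_{j≠i} q_j = 0.
With identical firms every q_j equals q_i, so Σ_{j≠i} q_j = 3q_i and 370 = 10q_i, giving q_i = 37.
Price P = 383 - 2·148 = 87.
Kestrel's profit: (87 - 13)·37 = 2738.

2738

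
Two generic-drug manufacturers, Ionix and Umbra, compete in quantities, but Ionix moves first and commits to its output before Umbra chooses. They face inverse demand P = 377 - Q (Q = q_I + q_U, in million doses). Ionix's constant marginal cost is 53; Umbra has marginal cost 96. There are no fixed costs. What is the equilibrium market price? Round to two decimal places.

Solve by backward induction. Given q_I, the follower Umbra maximises π_U = (377 - q_I - q_U)q_U - 96q_U.
Setting the follower's marginal profit to zero, 281 - q_I - 2q_U = 0, i.e. q_U = (281 - q_I)/2.
Ionix substitutes q_U(q_I) into its own profit: π_I = q_I(377 - q_I - (281 - q_I)/2) - 53q_I = (473/2 - (1/2)q_I)q_I - 53q_I.
Leader FOC: 367/2 - q_I = 0, so q_I = 367/2.
Then q_U = (281 - 367/2)/2 = 195/4.
Total output Q = 929/4, so price P = 377 - 929/4 = 579/4.

144.75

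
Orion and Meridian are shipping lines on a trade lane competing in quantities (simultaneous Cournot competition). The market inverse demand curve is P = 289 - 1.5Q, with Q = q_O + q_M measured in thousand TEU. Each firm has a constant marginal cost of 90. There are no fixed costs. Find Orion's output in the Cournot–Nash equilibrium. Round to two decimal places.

Each firm earns π_i = (289 - 1.5Q)q_i - 90q_i.
Setting ∂π_i/∂q_i = 0 with rivals' quantities fixed: 199 - 3q_i - (3/2)q_j = 0.
By symmetry each firm produces the same amount; substituting q_j = q_i yields q_i = 199/(9/2) = 398/9.

44.22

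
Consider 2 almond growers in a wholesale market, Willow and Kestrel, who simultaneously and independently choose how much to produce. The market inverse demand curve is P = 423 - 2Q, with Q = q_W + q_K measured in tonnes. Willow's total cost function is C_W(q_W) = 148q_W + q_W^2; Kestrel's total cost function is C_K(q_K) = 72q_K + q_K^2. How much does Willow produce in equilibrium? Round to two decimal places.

29.63

Willow's profit: π_W = (423 - 2Q)q_W - (148q_W + q_W²). Setting ∂π_W/∂q_W = 0: 275 - 6q_W - 2(q_K) = 0.
Kestrel's profit: π_K = (423 - 2Q)q_K - (72q_K + q_K²). Setting ∂π_K/∂q_K = 0: 351 - 6q_K - 2(q_W) = 0.
Rearranging gives the reaction functions q_W = (275 - 2q_K)/6 and q_K = (351 - 2q_W)/6.
Substituting one into the other gives q_W = 237/8 and q_K = 389/8.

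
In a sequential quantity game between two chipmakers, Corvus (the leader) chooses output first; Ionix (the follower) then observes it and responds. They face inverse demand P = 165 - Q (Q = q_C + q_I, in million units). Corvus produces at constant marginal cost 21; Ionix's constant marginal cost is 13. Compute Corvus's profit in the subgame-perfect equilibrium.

Solve by backward induction. Given q_C, the follower Ionix maximises π_I = (165 - q_C - q_I)q_I - 13q_I.
∂π_I/∂q_I = 152 - q_C - 2q_I = 0 gives the reaction function q_I = (152 - q_C)/2.
Corvus substitutes q_I(q_C) into its own profit: π_C = q_C(165 - q_C - (152 - q_C)/2) - 21q_C = (89 - (1/2)q_C)q_C - 21q_C.
Maximising: ∂π_C/∂q_C = 68 - q_C = 0, giving q_C = 68.
Then q_I = (152 - 68)/2 = 42.
Price P = 165 - 110 = 55.
Corvus's profit: (55 - 21)·68 = 2312.

2312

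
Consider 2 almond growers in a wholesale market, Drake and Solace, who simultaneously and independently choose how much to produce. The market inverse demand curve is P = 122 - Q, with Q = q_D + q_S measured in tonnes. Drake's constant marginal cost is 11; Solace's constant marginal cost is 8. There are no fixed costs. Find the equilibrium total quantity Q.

Drake's profit: π_D = (122 - Q)q_D - (11q_D). Setting ∂π_D/∂q_D = 0: 111 - 2q_D - (q_S) = 0.
Solace's profit: π_S = (122 - Q)q_S - (8q_S). Setting ∂π_S/∂q_S = 0: 114 - 2q_S - (q_D) = 0.
Rearranging gives the reaction functions q_D = (111 - q_S)/2 and q_S = (114 - q_D)/2.
Solving the pair: q_D = 36, q_S = 39.
Total output Q = 36 + 39 = 75.

75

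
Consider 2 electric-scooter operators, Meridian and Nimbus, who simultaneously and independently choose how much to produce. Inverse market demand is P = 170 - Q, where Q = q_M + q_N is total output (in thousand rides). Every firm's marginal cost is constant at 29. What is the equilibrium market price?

76

Each firm earns π_i = (170 - Q)q_i - 29q_i.
First-order condition (treating rivals' output as given): 141 - 2q_i - q_j = 0.
By symmetry each firm produces the same amount; substituting q_j = q_i yields q_i = 141/3 = 47.
Total output Q = 94, so price P = 170 - 94 = 76.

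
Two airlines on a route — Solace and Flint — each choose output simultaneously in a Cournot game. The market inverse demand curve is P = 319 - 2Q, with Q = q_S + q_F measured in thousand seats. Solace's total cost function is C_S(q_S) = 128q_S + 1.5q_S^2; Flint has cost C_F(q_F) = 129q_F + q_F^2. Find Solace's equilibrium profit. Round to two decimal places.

Solace's profit: π_S = (319 - 2Q)q_S - (128q_S + (3/2)q_S²). Setting ∂π_S/∂q_S = 0: 191 - 7q_S - 2(q_F) = 0.
Flint's first-order condition: 190 - 6q_F - 2(q_S) = 0.
So q_S = (191 - 2q_F)/7 and q_F = (190 - 2q_S)/6.
Solving the pair: q_S = 383/19, q_F = 474/19.
Price P = 319 - 2·(857/19) = 228.7895.
Solace's profit: 228.7895·(383/19) - 128·(383/19) - (3/2)(383/19)² = 1422.1925.

1422.19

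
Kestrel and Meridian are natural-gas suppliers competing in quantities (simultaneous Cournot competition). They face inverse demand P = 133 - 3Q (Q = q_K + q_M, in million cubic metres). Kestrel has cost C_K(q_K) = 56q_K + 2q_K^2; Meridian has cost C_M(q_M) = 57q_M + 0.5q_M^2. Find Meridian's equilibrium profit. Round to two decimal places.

263.22

Kestrel's profit: π_K = (133 - 3Q)q_K - (56q_K + 2q_K²). Setting ∂π_K/∂q_K = 0: 77 - 10q_K - 3(q_M) = 0.
Meridian's first-order condition: 76 - 7q_M - 3(q_K) = 0.
Best responses: q_K = (77 - 3q_M)/10, q_M = (76 - 3q_K)/7.
Solving the pair: q_K = 311/61, q_M = 529/61.
Price P = 133 - 3·(840/61) = 91.6885.
Meridian's profit: 91.6885·(529/61) - 57·(529/61) - (1/2)(529/61)² = 263.2205.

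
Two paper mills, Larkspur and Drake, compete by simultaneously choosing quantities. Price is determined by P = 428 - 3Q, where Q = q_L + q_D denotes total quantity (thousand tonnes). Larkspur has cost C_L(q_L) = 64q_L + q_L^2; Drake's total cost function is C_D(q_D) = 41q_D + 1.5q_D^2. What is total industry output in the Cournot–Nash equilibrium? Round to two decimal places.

65.38

Larkspur's profit: π_L = (428 - 3Q)q_L - (64q_L + q_L²). Setting ∂π_L/∂q_L = 0: 364 - 8q_L - 3(q_D) = 0.
Drake's first-order condition: 387 - 9q_D - 3(q_L) = 0.
So q_L = (364 - 3q_D)/8 and q_D = (387 - 3q_L)/9.
Substituting one into the other gives q_L = 235/7 and q_D = 668/21.
Total output Q = 235/7 + 668/21 = 1373/21.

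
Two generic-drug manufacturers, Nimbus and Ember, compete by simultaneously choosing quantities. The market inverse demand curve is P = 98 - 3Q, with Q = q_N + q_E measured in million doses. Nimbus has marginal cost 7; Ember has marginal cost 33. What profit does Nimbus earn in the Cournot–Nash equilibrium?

Nimbus's profit: π_N = (98 - 3Q)q_N - (7q_N). Setting ∂π_N/∂q_N = 0: 91 - 6q_N - 3(q_E) = 0.
Ember's first-order condition: 65 - 6q_E - 3(q_N) = 0.
So q_N = (91 - 3q_E)/6 and q_E = (65 - 3q_N)/6.
Solving the pair: q_N = 13, q_E = 13/3.
Price P = 98 - 3·(52/3) = 46.
Nimbus's profit: (46 - 7)·13 = 507.

507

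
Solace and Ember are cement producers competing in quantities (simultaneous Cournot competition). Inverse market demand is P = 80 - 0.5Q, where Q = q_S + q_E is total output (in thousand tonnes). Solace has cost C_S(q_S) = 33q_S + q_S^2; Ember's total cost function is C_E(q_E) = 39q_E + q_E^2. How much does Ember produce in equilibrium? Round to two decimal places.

11.37

Solace's profit: π_S = (80 - 0.5Q)q_S - (33q_S + q_S²). Setting ∂π_S/∂q_S = 0: 47 - 3q_S - (1/2)(q_E) = 0.
Ember's first-order condition: 41 - 3q_E - (1/2)(q_S) = 0.
Rearranging gives the reaction functions q_S = (47 - (1/2)q_E)/3 and q_E = (41 - (1/2)q_S)/3.
Solving the pair: q_S = 482/35, q_E = 398/35.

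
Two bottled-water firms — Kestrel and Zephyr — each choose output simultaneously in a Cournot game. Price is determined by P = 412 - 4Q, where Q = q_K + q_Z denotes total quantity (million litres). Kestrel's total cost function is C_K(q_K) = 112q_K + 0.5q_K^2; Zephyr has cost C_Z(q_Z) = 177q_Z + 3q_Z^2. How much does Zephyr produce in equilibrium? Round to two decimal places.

Kestrel's profit: π_K = (412 - 4Q)q_K - (112q_K + (1/2)q_K²). Setting ∂π_K/∂q_K = 0: 300 - 9q_K - 4(q_Z) = 0.
Zephyr's profit: π_Z = (412 - 4Q)q_Z - (177q_Z + 3q_Z²). Setting ∂π_Z/∂q_Z = 0: 235 - 14q_Z - 4(q_K) = 0.
Best responses: q_K = (300 - 4q_Z)/9, q_Z = (235 - 4q_K)/14.
Substituting one into the other gives q_K = 326/11 and q_Z = 183/22.

8.32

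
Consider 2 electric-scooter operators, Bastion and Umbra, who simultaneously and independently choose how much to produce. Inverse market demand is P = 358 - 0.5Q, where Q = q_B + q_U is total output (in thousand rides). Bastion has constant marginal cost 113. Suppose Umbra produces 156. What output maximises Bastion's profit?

167

With the rival's output fixed at 156, Bastion's profit is π_B = (358 - (1/2)·156 - (1/2)q_B)q_B - (113q_B) = (280 - (1/2)q_B)q_B - (113q_B).
∂π_B/∂q_B = 167 - q_B = 0, so q_B = 167.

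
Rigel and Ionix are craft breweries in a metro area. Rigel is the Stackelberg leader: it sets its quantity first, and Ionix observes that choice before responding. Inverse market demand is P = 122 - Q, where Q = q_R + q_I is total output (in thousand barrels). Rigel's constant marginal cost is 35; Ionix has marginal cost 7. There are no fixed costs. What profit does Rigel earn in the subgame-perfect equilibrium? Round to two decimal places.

Solve by backward induction. Given q_R, the follower Ionix maximises π_I = (122 - q_R - q_I)q_I - 7q_I.
Follower FOC: 115 - q_R - 2q_I = 0, so q_I(q_R) = (115 - q_R)/2.
Rigel substitutes q_I(q_R) into its own profit: π_R = q_R(122 - q_R - (115 - q_R)/2) - 35q_R = (129/2 - (1/2)q_R)q_R - 35q_R.
The leader's first-order condition 59/2 - q_R = 0 yields q_R = 59/2.
Then q_I = (115 - 59/2)/2 = 171/4.
Price P = 122 - 289/4 = 199/4.
Rigel's profit: (199/4 - 35)·(59/2) = 435.1250.

435.13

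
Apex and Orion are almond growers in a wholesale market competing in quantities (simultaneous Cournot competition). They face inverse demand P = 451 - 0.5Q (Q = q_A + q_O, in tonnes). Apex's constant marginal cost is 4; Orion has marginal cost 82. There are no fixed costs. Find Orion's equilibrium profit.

Apex's profit: π_A = (451 - 0.5Q)q_A - (4q_A). Setting ∂π_A/∂q_A = 0: 447 - q_A - (1/2)(q_O) = 0.
Orion's profit: π_O = (451 - 0.5Q)q_O - (82q_O). Setting ∂π_O/∂q_O = 0: 369 - q_O - (1/2)(q_A) = 0.
Best responses: q_A = (447 - (1/2)q_O), q_O = (369 - (1/2)q_A).
Solving the pair: q_A = 350, q_O = 194.
Price P = 451 - (1/2)·544 = 179.
Orion's profit: (179 - 82)·194 = 18818.

18818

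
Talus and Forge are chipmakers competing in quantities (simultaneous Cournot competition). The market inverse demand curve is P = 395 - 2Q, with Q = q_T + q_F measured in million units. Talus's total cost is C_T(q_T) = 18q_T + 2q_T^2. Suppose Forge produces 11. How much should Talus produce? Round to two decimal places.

With the rival's output fixed at 11, Talus's profit is π_T = (395 - 2·11 - 2q_T)q_T - (18q_T + 2q_T²) = (373 - 2q_T)q_T - (18q_T + 2q_T²).
∂π_T/∂q_T = 355 - 8q_T = 0, so q_T = 355/8.

44.38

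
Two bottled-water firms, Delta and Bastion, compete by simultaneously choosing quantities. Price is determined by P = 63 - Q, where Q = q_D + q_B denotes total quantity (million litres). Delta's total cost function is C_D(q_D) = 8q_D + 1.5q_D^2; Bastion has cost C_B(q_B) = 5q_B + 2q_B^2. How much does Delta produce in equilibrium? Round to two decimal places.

9.38

Delta's profit: π_D = (63 - Q)q_D - (8q_D + (3/2)q_D²). Setting ∂π_D/∂q_D = 0: 55 - 5q_D - (q_B) = 0.
Bastion's first-order condition: 58 - 6q_B - (q_D) = 0.
Best responses: q_D = (55 - q_B)/5, q_B = (58 - q_D)/6.
Substituting one into the other gives q_D = 272/29 and q_B = 235/29.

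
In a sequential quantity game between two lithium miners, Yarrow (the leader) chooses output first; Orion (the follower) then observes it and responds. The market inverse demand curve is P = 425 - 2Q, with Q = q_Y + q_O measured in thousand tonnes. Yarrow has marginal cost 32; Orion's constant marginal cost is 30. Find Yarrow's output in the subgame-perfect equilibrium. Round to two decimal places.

97.75

Solve by backward induction. Given q_Y, the follower Orion maximises π_O = (425 - 2q_Y - 2q_O)q_O - 30q_O.
∂π_O/∂q_O = 395 - 2q_Y - 4q_O = 0 gives the reaction function q_O = (395 - 2q_Y)/4.
Yarrow substitutes q_O(q_Y) into its own profit: π_Y = q_Y(425 - 2q_Y - (395 - 2q_Y)/2) - 32q_Y = (455/2 - q_Y)q_Y - 32q_Y.
Leader FOC: 391/2 - 2q_Y = 0, so q_Y = 391/4.
Then q_O = (395 - 2·(391/4))/4 = 399/8.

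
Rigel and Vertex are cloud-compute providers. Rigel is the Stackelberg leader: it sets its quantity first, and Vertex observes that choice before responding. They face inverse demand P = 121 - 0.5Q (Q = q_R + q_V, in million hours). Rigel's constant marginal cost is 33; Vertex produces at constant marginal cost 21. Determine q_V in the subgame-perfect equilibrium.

62

The follower Vertex best-responds to any q_R: π_V = (121 - 0.5Q)q_V - 21q_V.
Follower FOC: 100 - (1/2)q_R - q_V = 0, so q_V(q_R) = (100 - (1/2)q_R).
The leader anticipates this reaction. Substituting into P = 121 - 0.5Q gives P = 71 - (1/4)q_R, so π_R = (71 - (1/4)q_R)q_R - 33q_R.
The leader's first-order condition 38 - (1/2)q_R = 0 yields q_R = 76.
Then q_V = (100 - (1/2)·76) = 62.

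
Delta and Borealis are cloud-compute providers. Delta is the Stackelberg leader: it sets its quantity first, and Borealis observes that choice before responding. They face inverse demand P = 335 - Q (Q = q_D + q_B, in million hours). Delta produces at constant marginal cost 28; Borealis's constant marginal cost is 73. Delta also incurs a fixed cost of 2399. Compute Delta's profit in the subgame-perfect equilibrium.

Solve by backward induction. Given q_D, the follower Borealis maximises π_B = (335 - q_D - q_B)q_B - 73q_B.
∂π_B/∂q_B = 262 - q_D - 2q_B = 0 gives the reaction function q_B = (262 - q_D)/2.
Delta substitutes q_B(q_D) into its own profit: π_D = q_D(335 - q_D - (262 - q_D)/2) - 28q_D = (204 - (1/2)q_D)q_D - 28q_D.
The leader's first-order condition 176 - q_D = 0 yields q_D = 176.
Then q_B = (262 - 176)/2 = 43.
Price P = 335 - 219 = 116.
Delta's profit: (116 - 28)·176 - 2399 = 13089.

13089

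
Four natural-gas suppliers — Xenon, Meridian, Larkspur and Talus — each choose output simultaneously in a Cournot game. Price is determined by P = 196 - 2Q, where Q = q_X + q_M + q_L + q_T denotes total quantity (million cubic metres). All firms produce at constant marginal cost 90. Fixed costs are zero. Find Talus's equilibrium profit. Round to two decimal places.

Each firm earns π_i = (196 - 2Q)q_i - 90q_i.
Setting ∂π_i/∂q_i = 0 with rivals' quantities fixed: 106 - 4q_i - 2·Σ_{j≠i} q_j = 0.
By symmetry each firm produces the same amount; substituting Σ_{j≠i} q_j = 3q_i yields q_i = 106/10 = 53/5.
Price P = 196 - 2·(212/5) = 556/5.
Talus's profit: (556/5 - 90)·(53/5) = 224.7200.

224.72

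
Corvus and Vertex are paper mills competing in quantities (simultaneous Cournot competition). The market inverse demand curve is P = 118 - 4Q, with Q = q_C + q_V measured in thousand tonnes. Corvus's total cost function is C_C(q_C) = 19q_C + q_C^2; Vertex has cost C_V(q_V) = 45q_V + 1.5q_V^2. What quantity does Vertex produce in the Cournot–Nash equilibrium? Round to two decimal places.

3.55

Corvus's profit: π_C = (118 - 4Q)q_C - (19q_C + q_C²). Setting ∂π_C/∂q_C = 0: 99 - 10q_C - 4(q_V) = 0.
Vertex's first-order condition: 73 - 11q_V - 4(q_C) = 0.
Best responses: q_C = (99 - 4q_V)/10, q_V = (73 - 4q_C)/11.
Solving the pair: q_C = 797/94, q_V = 167/47.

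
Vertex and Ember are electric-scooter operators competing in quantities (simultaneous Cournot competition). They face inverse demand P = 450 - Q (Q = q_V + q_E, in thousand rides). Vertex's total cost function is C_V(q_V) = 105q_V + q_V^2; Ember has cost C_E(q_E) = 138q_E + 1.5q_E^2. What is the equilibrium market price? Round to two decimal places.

328.11

Vertex's profit: π_V = (450 - Q)q_V - (105q_V + q_V²). Setting ∂π_V/∂q_V = 0: 345 - 4q_V - (q_E) = 0.
Ember's profit: π_E = (450 - Q)q_E - (138q_E + (3/2)q_E²). Setting ∂π_E/∂q_E = 0: 312 - 5q_E - (q_V) = 0.
Rearranging gives the reaction functions q_V = (345 - q_E)/4 and q_E = (312 - q_V)/5.
Substituting one into the other gives q_V = 1413/19 and q_E = 903/19.
Total output Q = 121.8947, so price P = 450 - 121.8947 = 328.1053.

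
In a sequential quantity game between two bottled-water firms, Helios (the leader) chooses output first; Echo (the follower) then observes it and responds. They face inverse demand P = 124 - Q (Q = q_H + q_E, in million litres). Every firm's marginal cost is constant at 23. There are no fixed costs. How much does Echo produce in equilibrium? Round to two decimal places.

Solve by backward induction. Given q_H, the follower Echo maximises π_E = (124 - q_H - q_E)q_E - 23q_E.
Follower FOC: 101 - q_H - 2q_E = 0, so q_E(q_H) = (101 - q_H)/2.
Helios substitutes q_E(q_H) into its own profit: π_H = q_H(124 - q_H - (101 - q_H)/2) - 23q_H = (147/2 - (1/2)q_H)q_H - 23q_H.
Leader FOC: 101/2 - q_H = 0, so q_H = 101/2.
Then q_E = (101 - 101/2)/2 = 101/4.

25.25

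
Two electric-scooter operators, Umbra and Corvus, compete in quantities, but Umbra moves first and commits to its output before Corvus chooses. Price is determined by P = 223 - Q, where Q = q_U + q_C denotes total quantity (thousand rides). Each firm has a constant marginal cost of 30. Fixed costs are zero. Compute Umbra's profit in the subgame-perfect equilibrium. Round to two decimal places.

The follower Corvus best-responds to any q_U: π_C = (223 - Q)q_C - 30q_C.
∂π_C/∂q_C = 193 - q_U - 2q_C = 0 gives the reaction function q_C = (193 - q_U)/2.
Umbra substitutes q_C(q_U) into its own profit: π_U = q_U(223 - q_U - (193 - q_U)/2) - 30q_U = (253/2 - (1/2)q_U)q_U - 30q_U.
Leader FOC: 193/2 - q_U = 0, so q_U = 193/2.
Then q_C = (193 - 193/2)/2 = 193/4.
Price P = 223 - 579/4 = 313/4.
Umbra's profit: (313/4 - 30)·(193/2) = 4656.1250.

4656.13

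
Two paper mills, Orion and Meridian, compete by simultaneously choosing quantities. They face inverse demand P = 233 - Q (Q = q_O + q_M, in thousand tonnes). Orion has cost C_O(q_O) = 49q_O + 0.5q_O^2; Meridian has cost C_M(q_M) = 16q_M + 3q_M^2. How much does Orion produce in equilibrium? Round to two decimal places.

54.57

Orion's profit: π_O = (233 - Q)q_O - (49q_O + (1/2)q_O²). Setting ∂π_O/∂q_O = 0: 184 - 3q_O - (q_M) = 0.
Meridian's profit: π_M = (233 - Q)q_M - (16q_M + 3q_M²). Setting ∂π_M/∂q_M = 0: 217 - 8q_M - (q_O) = 0.
So q_O = (184 - q_M)/3 and q_M = (217 - q_O)/8.
Substituting one into the other gives q_O = 1255/23 and q_M = 467/23.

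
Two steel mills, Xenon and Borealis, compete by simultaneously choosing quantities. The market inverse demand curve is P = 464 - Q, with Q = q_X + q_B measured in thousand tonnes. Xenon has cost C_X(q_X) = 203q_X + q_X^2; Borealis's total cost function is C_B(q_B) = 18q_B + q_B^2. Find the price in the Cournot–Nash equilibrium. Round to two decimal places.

322.60

Xenon's profit: π_X = (464 - Q)q_X - (203q_X + q_X²). Setting ∂π_X/∂q_X = 0: 261 - 4q_X - (q_B) = 0.
Borealis's profit: π_B = (464 - Q)q_B - (18q_B + q_B²). Setting ∂π_B/∂q_B = 0: 446 - 4q_B - (q_X) = 0.
Best responses: q_X = (261 - q_B)/4, q_B = (446 - q_X)/4.
Solving the pair: q_X = 598/15, q_B = 1523/15.
Total output Q = 707/5, so price P = 464 - 707/5 = 1613/5.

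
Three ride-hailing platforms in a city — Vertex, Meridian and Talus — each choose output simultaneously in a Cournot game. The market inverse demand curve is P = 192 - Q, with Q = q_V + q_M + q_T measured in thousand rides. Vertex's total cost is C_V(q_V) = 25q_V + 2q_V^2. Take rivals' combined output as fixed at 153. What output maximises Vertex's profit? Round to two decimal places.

2.33

With rivals' combined output fixed at 153, Vertex's profit is π_V = (192 - 153 - q_V)q_V - (25q_V + 2q_V²) = (39 - q_V)q_V - (25q_V + 2q_V²).
∂π_V/∂q_V = 14 - 6q_V = 0, so q_V = 7/3.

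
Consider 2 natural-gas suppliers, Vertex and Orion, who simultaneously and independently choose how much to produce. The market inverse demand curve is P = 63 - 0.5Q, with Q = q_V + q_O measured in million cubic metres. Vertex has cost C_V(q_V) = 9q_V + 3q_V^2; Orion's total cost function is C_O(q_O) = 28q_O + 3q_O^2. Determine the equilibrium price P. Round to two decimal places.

Vertex's profit: π_V = (63 - 0.5Q)q_V - (9q_V + 3q_V²). Setting ∂π_V/∂q_V = 0: 54 - 7q_V - (1/2)(q_O) = 0.
Orion's first-order condition: 35 - 7q_O - (1/2)(q_V) = 0.
Best responses: q_V = (54 - (1/2)q_O)/7, q_O = (35 - (1/2)q_V)/7.
Substituting one into the other gives q_V = 1442/195 and q_O = 872/195.
Total output Q = 178/15, so price P = 63 - (1/2)·(178/15) = 856/15.

57.07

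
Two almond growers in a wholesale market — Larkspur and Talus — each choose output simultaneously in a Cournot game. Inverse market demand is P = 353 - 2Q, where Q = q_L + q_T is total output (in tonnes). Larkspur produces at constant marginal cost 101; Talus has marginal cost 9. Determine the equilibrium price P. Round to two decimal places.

Larkspur's profit: π_L = (353 - 2Q)q_L - (101q_L). Setting ∂π_L/∂q_L = 0: 252 - 4q_L - 2(q_T) = 0.
Talus's first-order condition: 344 - 4q_T - 2(q_L) = 0.
So q_L = (252 - 2q_T)/4 and q_T = (344 - 2q_L)/4.
Solving the pair: q_L = 80/3, q_T = 218/3.
Total output Q = 298/3, so price P = 353 - 2·(298/3) = 463/3.

154.33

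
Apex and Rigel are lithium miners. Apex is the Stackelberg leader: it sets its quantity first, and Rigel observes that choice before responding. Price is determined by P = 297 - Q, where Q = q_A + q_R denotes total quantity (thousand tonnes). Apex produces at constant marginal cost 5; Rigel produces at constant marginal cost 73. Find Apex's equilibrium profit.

16200

The follower Rigel best-responds to any q_A: π_R = (297 - Q)q_R - 73q_R.
∂π_R/∂q_R = 224 - q_A - 2q_R = 0 gives the reaction function q_R = (224 - q_A)/2.
The leader anticipates this reaction. Substituting into P = 297 - Q gives P = 185 - (1/2)q_A, so π_A = (185 - (1/2)q_A)q_A - 5q_A.
Maximising: ∂π_A/∂q_A = 180 - q_A = 0, giving q_A = 180.
Then q_R = (224 - 180)/2 = 22.
Price P = 297 - 202 = 95.
Apex's profit: (95 - 5)·180 = 16200.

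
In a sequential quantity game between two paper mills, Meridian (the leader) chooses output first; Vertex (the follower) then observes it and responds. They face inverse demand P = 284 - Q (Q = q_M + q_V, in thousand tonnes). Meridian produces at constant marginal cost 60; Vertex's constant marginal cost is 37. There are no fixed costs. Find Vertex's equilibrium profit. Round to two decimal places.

5365.56

Solve by backward induction. Given q_M, the follower Vertex maximises π_V = (284 - q_M - q_V)q_V - 37q_V.
∂π_V/∂q_V = 247 - q_M - 2q_V = 0 gives the reaction function q_V = (247 - q_M)/2.
Meridian substitutes q_V(q_M) into its own profit: π_M = q_M(284 - q_M - (247 - q_M)/2) - 60q_M = (321/2 - (1/2)q_M)q_M - 60q_M.
The leader's first-order condition 201/2 - q_M = 0 yields q_M = 201/2.
Then q_V = (247 - 201/2)/2 = 293/4.
Price P = 284 - 695/4 = 441/4.
Vertex's profit: (441/4 - 37)·(293/4) = 5365.5625.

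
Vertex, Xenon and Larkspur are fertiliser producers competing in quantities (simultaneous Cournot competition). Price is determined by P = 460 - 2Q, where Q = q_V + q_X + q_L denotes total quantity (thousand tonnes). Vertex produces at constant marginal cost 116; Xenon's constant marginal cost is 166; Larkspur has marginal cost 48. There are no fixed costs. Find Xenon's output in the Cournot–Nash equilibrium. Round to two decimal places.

15.75

Vertex's profit: π_V = (460 - 2Q)q_V - (116q_V). Setting ∂π_V/∂q_V = 0: 344 - 4q_V - 2(q_X + q_L) = 0.
Xenon's first-order condition: 294 - 4q_X - 2(q_V + q_L) = 0.
Larkspur's profit: π_L = (460 - 2Q)q_L - (48q_L). Setting ∂π_L/∂q_L = 0: 412 - 4q_L - 2(q_V + q_X) = 0.
Adding the 3 conditions: 1050 − 4Q − 4Q = 0, i.e. Q = 525/4.
Back-substituting: q_V = (344 − 525/2)/2 = 163/4, q_X = (294 − 525/2)/2 = 63/4, q_L = (412 − 525/2)/2 = 299/4.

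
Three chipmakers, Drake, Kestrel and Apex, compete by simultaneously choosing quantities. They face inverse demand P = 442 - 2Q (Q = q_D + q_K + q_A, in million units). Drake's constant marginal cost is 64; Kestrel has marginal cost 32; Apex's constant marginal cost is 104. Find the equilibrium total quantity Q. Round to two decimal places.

Drake's profit: π_D = (442 - 2Q)q_D - (64q_D). Setting ∂π_D/∂q_D = 0: 378 - 4q_D - 2(q_K + q_A) = 0.
Kestrel's first-order condition: 410 - 4q_K - 2(q_D + q_A) = 0.
Apex's first-order condition: 338 - 4q_A - 2(q_D + q_K) = 0.
Adding the 3 first-order conditions: 1126 − 8Q = 0, so Q = 563/4.
Back-substituting: q_D = (378 − 563/2)/2 = 193/4, q_K = (410 − 563/2)/2 = 257/4, q_A = (338 − 563/2)/2 = 113/4.
Total output Q = 193/4 + 257/4 + 113/4 = 563/4.

140.75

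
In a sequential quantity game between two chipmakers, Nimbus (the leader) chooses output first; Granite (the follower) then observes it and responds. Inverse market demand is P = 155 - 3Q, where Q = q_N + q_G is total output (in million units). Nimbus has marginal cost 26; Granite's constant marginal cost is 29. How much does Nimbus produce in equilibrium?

The follower Granite best-responds to any q_N: π_G = (155 - 3Q)q_G - 29q_G.
Follower FOC: 126 - 3q_N - 6q_G = 0, so q_G(q_N) = (126 - 3q_N)/6.
Nimbus substitutes q_G(q_N) into its own profit: π_N = q_N(155 - 3q_N - (126 - 3q_N)/2) - 26q_N = (92 - (3/2)q_N)q_N - 26q_N.
Maximising: ∂π_N/∂q_N = 66 - 3q_N = 0, giving q_N = 22.
Then q_G = (126 - 3·22)/6 = 10.

22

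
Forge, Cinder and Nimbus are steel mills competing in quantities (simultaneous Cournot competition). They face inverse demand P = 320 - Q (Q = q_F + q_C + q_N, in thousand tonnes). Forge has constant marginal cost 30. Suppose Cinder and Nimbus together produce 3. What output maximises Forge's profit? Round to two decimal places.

With rivals' combined output fixed at 3, Forge's profit is π_F = (320 - 3 - q_F)q_F - (30q_F) = (317 - q_F)q_F - (30q_F).
∂π_F/∂q_F = 287 - 2q_F = 0, so q_F = 287/2.

143.50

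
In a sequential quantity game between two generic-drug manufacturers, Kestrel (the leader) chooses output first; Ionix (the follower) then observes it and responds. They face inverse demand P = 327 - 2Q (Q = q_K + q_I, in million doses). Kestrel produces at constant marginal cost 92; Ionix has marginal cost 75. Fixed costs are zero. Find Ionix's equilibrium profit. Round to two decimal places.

The follower Ionix best-responds to any q_K: π_I = (327 - 2Q)q_I - 75q_I.
∂π_I/∂q_I = 252 - 2q_K - 4q_I = 0 gives the reaction function q_I = (252 - 2q_K)/4.
The leader anticipates this reaction. Substituting into P = 327 - 2Q gives P = 201 - q_K, so π_K = (201 - q_K)q_K - 92q_K.
The leader's first-order condition 109 - 2q_K = 0 yields q_K = 109/2.
Then q_I = (252 - 2·(109/2))/4 = 143/4.
Price P = 327 - 2·(361/4) = 293/2.
Ionix's profit: (293/2 - 75)·(143/4) = 2556.1250.

2556.13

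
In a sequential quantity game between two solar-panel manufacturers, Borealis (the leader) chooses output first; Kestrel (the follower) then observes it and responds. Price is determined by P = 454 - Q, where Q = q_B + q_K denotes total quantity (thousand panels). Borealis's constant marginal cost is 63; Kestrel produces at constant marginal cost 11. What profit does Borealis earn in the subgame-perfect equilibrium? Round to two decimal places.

14365.13

Solve by backward induction. Given q_B, the follower Kestrel maximises π_K = (454 - q_B - q_K)q_K - 11q_K.
Follower FOC: 443 - q_B - 2q_K = 0, so q_K(q_B) = (443 - q_B)/2.
Borealis substitutes q_K(q_B) into its own profit: π_B = q_B(454 - q_B - (443 - q_B)/2) - 63q_B = (465/2 - (1/2)q_B)q_B - 63q_B.
The leader's first-order condition 339/2 - q_B = 0 yields q_B = 339/2.
Then q_K = (443 - 339/2)/2 = 547/4.
Price P = 454 - 1225/4 = 591/4.
Borealis's profit: (591/4 - 63)·(339/2) = 14365.1250.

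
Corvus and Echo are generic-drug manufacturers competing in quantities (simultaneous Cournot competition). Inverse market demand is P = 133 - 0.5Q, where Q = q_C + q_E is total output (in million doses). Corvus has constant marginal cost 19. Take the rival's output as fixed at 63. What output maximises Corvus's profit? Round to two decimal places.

With the rival's output fixed at 63, Corvus's profit is π_C = (133 - (1/2)·63 - (1/2)q_C)q_C - (19q_C) = (203/2 - (1/2)q_C)q_C - (19q_C).
∂π_C/∂q_C = 165/2 - q_C = 0, so q_C = 165/2.

82.50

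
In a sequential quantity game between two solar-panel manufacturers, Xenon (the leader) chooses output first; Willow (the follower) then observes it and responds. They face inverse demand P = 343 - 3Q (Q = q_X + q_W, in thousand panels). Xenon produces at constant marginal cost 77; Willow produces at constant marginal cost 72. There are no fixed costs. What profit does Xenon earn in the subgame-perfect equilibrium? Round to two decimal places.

2838.38

Solve by backward induction. Given q_X, the follower Willow maximises π_W = (343 - 3q_X - 3q_W)q_W - 72q_W.
Follower FOC: 271 - 3q_X - 6q_W = 0, so q_W(q_X) = (271 - 3q_X)/6.
The leader anticipates this reaction. Substituting into P = 343 - 3Q gives P = 415/2 - (3/2)q_X, so π_X = (415/2 - (3/2)q_X)q_X - 77q_X.
The leader's first-order condition 261/2 - 3q_X = 0 yields q_X = 87/2.
Then q_W = (271 - 3·(87/2))/6 = 281/12.
Price P = 343 - 3·(803/12) = 569/4.
Xenon's profit: (569/4 - 77)·(87/2) = 2838.3750.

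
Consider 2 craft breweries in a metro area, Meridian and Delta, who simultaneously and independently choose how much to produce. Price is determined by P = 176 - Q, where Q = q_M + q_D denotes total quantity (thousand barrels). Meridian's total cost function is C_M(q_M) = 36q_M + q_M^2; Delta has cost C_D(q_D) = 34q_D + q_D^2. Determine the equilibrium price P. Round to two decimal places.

119.60

Meridian's profit: π_M = (176 - Q)q_M - (36q_M + q_M²). Setting ∂π_M/∂q_M = 0: 140 - 4q_M - (q_D) = 0.
Delta's profit: π_D = (176 - Q)q_D - (34q_D + q_D²). Setting ∂π_D/∂q_D = 0: 142 - 4q_D - (q_M) = 0.
Rearranging gives the reaction functions q_M = (140 - q_D)/4 and q_D = (142 - q_M)/4.
Substituting one into the other gives q_M = 418/15 and q_D = 428/15.
Total output Q = 282/5, so price P = 176 - 282/5 = 598/5.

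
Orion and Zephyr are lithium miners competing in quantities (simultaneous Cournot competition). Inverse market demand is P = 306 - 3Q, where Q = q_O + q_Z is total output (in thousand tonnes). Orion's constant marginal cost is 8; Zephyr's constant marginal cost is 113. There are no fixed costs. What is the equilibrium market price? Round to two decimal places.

Orion's profit: π_O = (306 - 3Q)q_O - (8q_O). Setting ∂π_O/∂q_O = 0: 298 - 6q_O - 3(q_Z) = 0.
Zephyr's first-order condition: 193 - 6q_Z - 3(q_O) = 0.
Best responses: q_O = (298 - 3q_Z)/6, q_Z = (193 - 3q_O)/6.
Solving the pair: q_O = 403/9, q_Z = 88/9.
Total output Q = 491/9, so price P = 306 - 3·(491/9) = 427/3.

142.33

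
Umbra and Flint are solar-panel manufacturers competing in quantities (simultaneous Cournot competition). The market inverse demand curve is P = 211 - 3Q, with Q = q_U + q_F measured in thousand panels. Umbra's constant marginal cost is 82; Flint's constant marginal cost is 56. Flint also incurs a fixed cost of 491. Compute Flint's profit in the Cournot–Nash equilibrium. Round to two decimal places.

Umbra's profit: π_U = (211 - 3Q)q_U - (82q_U). Setting ∂π_U/∂q_U = 0: 129 - 6q_U - 3(q_F) = 0.
Flint's first-order condition: 155 - 6q_F - 3(q_U) = 0.
So q_U = (129 - 3q_F)/6 and q_F = (155 - 3q_U)/6.
Solving the pair: q_U = 103/9, q_F = 181/9.
Price P = 211 - 3·(284/9) = 349/3.
Flint's profit: (349/3 - 56)·(181/9) - 491 = 722.3704.

722.37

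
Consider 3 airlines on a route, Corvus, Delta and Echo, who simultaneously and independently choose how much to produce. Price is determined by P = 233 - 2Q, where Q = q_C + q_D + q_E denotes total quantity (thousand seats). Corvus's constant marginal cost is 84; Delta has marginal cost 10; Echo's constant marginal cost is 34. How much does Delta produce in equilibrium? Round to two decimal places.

Corvus's profit: π_C = (233 - 2Q)q_C - (84q_C). Setting ∂π_C/∂q_C = 0: 149 - 4q_C - 2(q_D + q_E) = 0.
Delta's profit: π_D = (233 - 2Q)q_D - (10q_D). Setting ∂π_D/∂q_D = 0: 223 - 4q_D - 2(q_C + q_E) = 0.
Echo's profit: π_E = (233 - 2Q)q_E - (34q_E). Setting ∂π_E/∂q_E = 0: 199 - 4q_E - 2(q_C + q_D) = 0.
Adding the 3 first-order conditions: 571 − 8Q = 0, so Q = 571/8.
Back-substituting: q_C = (149 − 571/4)/2 = 25/8, q_D = (223 − 571/4)/2 = 321/8, q_E = (199 − 571/4)/2 = 225/8.

40.13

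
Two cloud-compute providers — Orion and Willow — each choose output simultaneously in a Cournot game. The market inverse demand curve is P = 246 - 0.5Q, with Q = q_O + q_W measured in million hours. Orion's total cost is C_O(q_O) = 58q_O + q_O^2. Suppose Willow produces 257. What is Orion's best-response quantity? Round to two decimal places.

With the rival's output fixed at 257, Orion's profit is π_O = (246 - (1/2)·257 - (1/2)q_O)q_O - (58q_O + q_O²) = (235/2 - (1/2)q_O)q_O - (58q_O + q_O²).
∂π_O/∂q_O = 119/2 - 3q_O = 0, so q_O = 119/6.

19.83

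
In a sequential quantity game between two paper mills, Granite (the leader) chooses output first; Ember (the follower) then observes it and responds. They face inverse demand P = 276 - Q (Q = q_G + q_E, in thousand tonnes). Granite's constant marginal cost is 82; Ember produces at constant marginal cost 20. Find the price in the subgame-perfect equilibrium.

115

The follower Ember best-responds to any q_G: π_E = (276 - Q)q_E - 20q_E.
Follower FOC: 256 - q_G - 2q_E = 0, so q_E(q_G) = (256 - q_G)/2.
The leader anticipates this reaction. Substituting into P = 276 - Q gives P = 148 - (1/2)q_G, so π_G = (148 - (1/2)q_G)q_G - 82q_G.
Leader FOC: 66 - q_G = 0, so q_G = 66.
Then q_E = (256 - 66)/2 = 95.
Total output Q = 161, so price P = 276 - 161 = 115.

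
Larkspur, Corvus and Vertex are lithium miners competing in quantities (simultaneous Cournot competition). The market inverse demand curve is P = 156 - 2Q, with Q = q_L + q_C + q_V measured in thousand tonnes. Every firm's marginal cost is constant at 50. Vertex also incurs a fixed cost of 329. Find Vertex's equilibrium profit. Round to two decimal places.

A representative firm's profit is π_i = q_i(156 - 2Q) - 50q_i.
First-order condition (treating rivals' output as given): 106 - 4q_i - 2·Σ_{j≠i} q_j = 0.
With identical firms every q_j equals q_i, so Σ_{j≠i} q_j = 2q_i and 106 = 8q_i, giving q_i = 53/4.
Price P = 156 - 2·(159/4) = 153/2.
Vertex's profit: (153/2 - 50)·(53/4) - 329 = 177/8.

22.13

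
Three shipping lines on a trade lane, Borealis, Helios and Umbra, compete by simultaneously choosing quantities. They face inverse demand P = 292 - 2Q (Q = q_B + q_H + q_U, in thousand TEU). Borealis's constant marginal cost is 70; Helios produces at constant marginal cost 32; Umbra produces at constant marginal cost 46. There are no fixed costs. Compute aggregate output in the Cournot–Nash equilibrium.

91

Borealis's profit: π_B = (292 - 2Q)q_B - (70q_B). Setting ∂π_B/∂q_B = 0: 222 - 4q_B - 2(q_H + q_U) = 0.
Helios's profit: π_H = (292 - 2Q)q_H - (32q_H). Setting ∂π_H/∂q_H = 0: 260 - 4q_H - 2(q_B + q_U) = 0.
Umbra's first-order condition: 246 - 4q_U - 2(q_B + q_H) = 0.
Summing all 3 equations gives 728 − 8Q = 0, hence Q = 91.
Back-substituting: q_B = (222 − 182)/2 = 20, q_H = (260 − 182)/2 = 39, q_U = (246 − 182)/2 = 32.
Total output Q = 20 + 39 + 32 = 91.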